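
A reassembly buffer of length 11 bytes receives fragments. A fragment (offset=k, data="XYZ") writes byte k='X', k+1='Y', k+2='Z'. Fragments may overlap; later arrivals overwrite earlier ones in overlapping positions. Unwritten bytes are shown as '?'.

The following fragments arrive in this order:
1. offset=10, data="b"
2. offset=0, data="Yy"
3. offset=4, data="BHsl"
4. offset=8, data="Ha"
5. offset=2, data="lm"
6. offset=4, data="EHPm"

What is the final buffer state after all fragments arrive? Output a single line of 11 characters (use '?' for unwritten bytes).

Fragment 1: offset=10 data="b" -> buffer=??????????b
Fragment 2: offset=0 data="Yy" -> buffer=Yy????????b
Fragment 3: offset=4 data="BHsl" -> buffer=Yy??BHsl??b
Fragment 4: offset=8 data="Ha" -> buffer=Yy??BHslHab
Fragment 5: offset=2 data="lm" -> buffer=YylmBHslHab
Fragment 6: offset=4 data="EHPm" -> buffer=YylmEHPmHab

Answer: YylmEHPmHab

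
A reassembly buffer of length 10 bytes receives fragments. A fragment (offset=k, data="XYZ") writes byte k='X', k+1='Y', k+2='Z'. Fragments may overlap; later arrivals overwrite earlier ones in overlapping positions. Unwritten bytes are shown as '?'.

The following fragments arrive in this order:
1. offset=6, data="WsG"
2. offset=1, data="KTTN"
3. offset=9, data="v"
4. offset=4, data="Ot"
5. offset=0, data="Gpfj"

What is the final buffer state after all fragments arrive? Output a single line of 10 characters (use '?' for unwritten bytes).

Fragment 1: offset=6 data="WsG" -> buffer=??????WsG?
Fragment 2: offset=1 data="KTTN" -> buffer=?KTTN?WsG?
Fragment 3: offset=9 data="v" -> buffer=?KTTN?WsGv
Fragment 4: offset=4 data="Ot" -> buffer=?KTTOtWsGv
Fragment 5: offset=0 data="Gpfj" -> buffer=GpfjOtWsGv

Answer: GpfjOtWsGv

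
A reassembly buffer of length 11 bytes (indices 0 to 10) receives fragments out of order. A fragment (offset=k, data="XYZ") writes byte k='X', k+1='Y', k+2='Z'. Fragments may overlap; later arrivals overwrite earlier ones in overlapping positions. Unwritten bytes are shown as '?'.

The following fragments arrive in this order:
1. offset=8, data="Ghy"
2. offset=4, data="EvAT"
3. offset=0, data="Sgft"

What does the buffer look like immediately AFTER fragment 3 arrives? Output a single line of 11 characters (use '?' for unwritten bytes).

Fragment 1: offset=8 data="Ghy" -> buffer=????????Ghy
Fragment 2: offset=4 data="EvAT" -> buffer=????EvATGhy
Fragment 3: offset=0 data="Sgft" -> buffer=SgftEvATGhy

Answer: SgftEvATGhy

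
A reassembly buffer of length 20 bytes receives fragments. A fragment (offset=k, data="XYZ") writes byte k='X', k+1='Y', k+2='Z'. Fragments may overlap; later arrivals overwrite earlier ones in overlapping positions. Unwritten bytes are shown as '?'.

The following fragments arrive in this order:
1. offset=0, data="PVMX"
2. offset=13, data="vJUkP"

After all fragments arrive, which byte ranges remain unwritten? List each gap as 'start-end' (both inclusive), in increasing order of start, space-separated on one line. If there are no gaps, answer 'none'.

Fragment 1: offset=0 len=4
Fragment 2: offset=13 len=5
Gaps: 4-12 18-19

Answer: 4-12 18-19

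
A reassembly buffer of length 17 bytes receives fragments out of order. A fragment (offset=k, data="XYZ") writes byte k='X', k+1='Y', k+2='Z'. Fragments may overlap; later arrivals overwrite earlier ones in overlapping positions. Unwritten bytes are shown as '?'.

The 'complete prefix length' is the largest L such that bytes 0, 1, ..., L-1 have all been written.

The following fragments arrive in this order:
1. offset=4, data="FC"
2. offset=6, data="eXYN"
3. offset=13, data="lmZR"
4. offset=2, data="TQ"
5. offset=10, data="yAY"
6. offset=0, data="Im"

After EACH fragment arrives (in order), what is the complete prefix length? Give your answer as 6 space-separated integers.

Answer: 0 0 0 0 0 17

Derivation:
Fragment 1: offset=4 data="FC" -> buffer=????FC??????????? -> prefix_len=0
Fragment 2: offset=6 data="eXYN" -> buffer=????FCeXYN??????? -> prefix_len=0
Fragment 3: offset=13 data="lmZR" -> buffer=????FCeXYN???lmZR -> prefix_len=0
Fragment 4: offset=2 data="TQ" -> buffer=??TQFCeXYN???lmZR -> prefix_len=0
Fragment 5: offset=10 data="yAY" -> buffer=??TQFCeXYNyAYlmZR -> prefix_len=0
Fragment 6: offset=0 data="Im" -> buffer=ImTQFCeXYNyAYlmZR -> prefix_len=17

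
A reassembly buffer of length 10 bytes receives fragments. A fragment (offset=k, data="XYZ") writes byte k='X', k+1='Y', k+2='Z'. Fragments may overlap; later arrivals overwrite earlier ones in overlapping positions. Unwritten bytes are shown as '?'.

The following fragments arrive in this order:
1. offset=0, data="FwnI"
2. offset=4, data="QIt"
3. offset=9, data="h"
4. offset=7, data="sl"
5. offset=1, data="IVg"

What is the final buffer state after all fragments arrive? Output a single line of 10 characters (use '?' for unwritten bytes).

Fragment 1: offset=0 data="FwnI" -> buffer=FwnI??????
Fragment 2: offset=4 data="QIt" -> buffer=FwnIQIt???
Fragment 3: offset=9 data="h" -> buffer=FwnIQIt??h
Fragment 4: offset=7 data="sl" -> buffer=FwnIQItslh
Fragment 5: offset=1 data="IVg" -> buffer=FIVgQItslh

Answer: FIVgQItslh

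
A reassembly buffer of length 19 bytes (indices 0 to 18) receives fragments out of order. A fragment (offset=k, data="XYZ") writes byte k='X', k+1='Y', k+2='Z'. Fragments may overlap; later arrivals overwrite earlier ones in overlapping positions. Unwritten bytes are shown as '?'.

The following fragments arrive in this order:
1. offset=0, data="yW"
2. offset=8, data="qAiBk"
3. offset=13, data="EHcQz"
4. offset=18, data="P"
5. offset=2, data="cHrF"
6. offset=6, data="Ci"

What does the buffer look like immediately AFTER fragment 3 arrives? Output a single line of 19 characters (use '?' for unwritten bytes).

Fragment 1: offset=0 data="yW" -> buffer=yW?????????????????
Fragment 2: offset=8 data="qAiBk" -> buffer=yW??????qAiBk??????
Fragment 3: offset=13 data="EHcQz" -> buffer=yW??????qAiBkEHcQz?

Answer: yW??????qAiBkEHcQz?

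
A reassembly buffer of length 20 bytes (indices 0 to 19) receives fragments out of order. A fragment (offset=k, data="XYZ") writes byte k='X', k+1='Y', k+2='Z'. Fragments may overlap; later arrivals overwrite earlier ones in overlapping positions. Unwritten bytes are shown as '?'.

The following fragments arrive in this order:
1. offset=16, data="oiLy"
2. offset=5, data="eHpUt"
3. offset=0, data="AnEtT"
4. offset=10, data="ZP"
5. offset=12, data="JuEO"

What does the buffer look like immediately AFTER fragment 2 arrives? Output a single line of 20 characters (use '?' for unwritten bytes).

Fragment 1: offset=16 data="oiLy" -> buffer=????????????????oiLy
Fragment 2: offset=5 data="eHpUt" -> buffer=?????eHpUt??????oiLy

Answer: ?????eHpUt??????oiLy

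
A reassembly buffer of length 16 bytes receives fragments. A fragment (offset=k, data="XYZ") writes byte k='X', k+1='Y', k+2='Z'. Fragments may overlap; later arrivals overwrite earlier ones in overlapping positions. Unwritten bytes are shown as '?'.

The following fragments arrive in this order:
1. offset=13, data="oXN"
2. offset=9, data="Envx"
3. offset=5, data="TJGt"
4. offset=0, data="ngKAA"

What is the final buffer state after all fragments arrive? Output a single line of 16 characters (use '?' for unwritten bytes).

Fragment 1: offset=13 data="oXN" -> buffer=?????????????oXN
Fragment 2: offset=9 data="Envx" -> buffer=?????????EnvxoXN
Fragment 3: offset=5 data="TJGt" -> buffer=?????TJGtEnvxoXN
Fragment 4: offset=0 data="ngKAA" -> buffer=ngKAATJGtEnvxoXN

Answer: ngKAATJGtEnvxoXN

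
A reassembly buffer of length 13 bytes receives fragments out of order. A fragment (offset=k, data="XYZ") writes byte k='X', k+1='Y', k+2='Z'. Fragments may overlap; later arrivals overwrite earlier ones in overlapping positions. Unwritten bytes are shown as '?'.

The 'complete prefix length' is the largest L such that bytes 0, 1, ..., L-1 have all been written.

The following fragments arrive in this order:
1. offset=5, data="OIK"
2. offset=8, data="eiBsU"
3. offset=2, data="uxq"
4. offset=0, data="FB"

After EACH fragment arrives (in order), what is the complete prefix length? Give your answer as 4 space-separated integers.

Answer: 0 0 0 13

Derivation:
Fragment 1: offset=5 data="OIK" -> buffer=?????OIK????? -> prefix_len=0
Fragment 2: offset=8 data="eiBsU" -> buffer=?????OIKeiBsU -> prefix_len=0
Fragment 3: offset=2 data="uxq" -> buffer=??uxqOIKeiBsU -> prefix_len=0
Fragment 4: offset=0 data="FB" -> buffer=FBuxqOIKeiBsU -> prefix_len=13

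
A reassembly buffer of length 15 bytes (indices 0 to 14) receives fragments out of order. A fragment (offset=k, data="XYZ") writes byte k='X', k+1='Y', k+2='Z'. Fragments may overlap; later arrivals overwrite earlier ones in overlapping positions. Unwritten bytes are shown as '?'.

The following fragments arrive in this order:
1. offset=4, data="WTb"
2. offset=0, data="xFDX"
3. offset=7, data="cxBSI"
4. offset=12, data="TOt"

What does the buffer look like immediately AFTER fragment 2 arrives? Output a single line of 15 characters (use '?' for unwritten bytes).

Answer: xFDXWTb????????

Derivation:
Fragment 1: offset=4 data="WTb" -> buffer=????WTb????????
Fragment 2: offset=0 data="xFDX" -> buffer=xFDXWTb????????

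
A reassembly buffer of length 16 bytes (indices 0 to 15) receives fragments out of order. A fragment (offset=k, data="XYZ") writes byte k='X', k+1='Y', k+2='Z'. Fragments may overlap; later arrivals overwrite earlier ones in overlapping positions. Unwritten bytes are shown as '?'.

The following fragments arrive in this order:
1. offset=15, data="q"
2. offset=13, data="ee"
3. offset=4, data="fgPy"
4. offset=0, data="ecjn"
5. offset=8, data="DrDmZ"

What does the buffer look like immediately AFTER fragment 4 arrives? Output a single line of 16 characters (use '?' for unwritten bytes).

Fragment 1: offset=15 data="q" -> buffer=???????????????q
Fragment 2: offset=13 data="ee" -> buffer=?????????????eeq
Fragment 3: offset=4 data="fgPy" -> buffer=????fgPy?????eeq
Fragment 4: offset=0 data="ecjn" -> buffer=ecjnfgPy?????eeq

Answer: ecjnfgPy?????eeq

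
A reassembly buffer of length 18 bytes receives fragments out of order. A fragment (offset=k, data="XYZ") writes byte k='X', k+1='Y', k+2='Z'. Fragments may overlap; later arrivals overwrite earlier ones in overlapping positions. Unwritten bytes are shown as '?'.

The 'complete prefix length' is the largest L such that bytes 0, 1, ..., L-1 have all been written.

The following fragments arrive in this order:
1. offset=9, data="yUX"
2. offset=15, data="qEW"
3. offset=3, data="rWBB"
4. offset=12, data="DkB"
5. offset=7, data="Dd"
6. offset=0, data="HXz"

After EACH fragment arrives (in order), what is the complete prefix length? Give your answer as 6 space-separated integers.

Fragment 1: offset=9 data="yUX" -> buffer=?????????yUX?????? -> prefix_len=0
Fragment 2: offset=15 data="qEW" -> buffer=?????????yUX???qEW -> prefix_len=0
Fragment 3: offset=3 data="rWBB" -> buffer=???rWBB??yUX???qEW -> prefix_len=0
Fragment 4: offset=12 data="DkB" -> buffer=???rWBB??yUXDkBqEW -> prefix_len=0
Fragment 5: offset=7 data="Dd" -> buffer=???rWBBDdyUXDkBqEW -> prefix_len=0
Fragment 6: offset=0 data="HXz" -> buffer=HXzrWBBDdyUXDkBqEW -> prefix_len=18

Answer: 0 0 0 0 0 18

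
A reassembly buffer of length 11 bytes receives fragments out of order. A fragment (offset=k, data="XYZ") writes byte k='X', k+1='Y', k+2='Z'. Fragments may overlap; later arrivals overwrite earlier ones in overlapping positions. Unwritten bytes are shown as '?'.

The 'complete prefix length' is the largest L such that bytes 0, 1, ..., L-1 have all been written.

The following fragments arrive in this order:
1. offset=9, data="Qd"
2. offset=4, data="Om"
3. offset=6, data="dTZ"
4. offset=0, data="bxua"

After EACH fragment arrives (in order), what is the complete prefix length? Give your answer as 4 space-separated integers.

Answer: 0 0 0 11

Derivation:
Fragment 1: offset=9 data="Qd" -> buffer=?????????Qd -> prefix_len=0
Fragment 2: offset=4 data="Om" -> buffer=????Om???Qd -> prefix_len=0
Fragment 3: offset=6 data="dTZ" -> buffer=????OmdTZQd -> prefix_len=0
Fragment 4: offset=0 data="bxua" -> buffer=bxuaOmdTZQd -> prefix_len=11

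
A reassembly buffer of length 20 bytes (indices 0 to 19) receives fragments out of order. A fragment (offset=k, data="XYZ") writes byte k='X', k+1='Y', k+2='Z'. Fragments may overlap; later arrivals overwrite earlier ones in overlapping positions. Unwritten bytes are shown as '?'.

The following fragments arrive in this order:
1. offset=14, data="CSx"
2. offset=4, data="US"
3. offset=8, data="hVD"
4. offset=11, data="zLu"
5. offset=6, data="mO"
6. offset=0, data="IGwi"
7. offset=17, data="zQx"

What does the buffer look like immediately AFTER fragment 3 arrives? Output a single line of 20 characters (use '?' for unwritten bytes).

Fragment 1: offset=14 data="CSx" -> buffer=??????????????CSx???
Fragment 2: offset=4 data="US" -> buffer=????US????????CSx???
Fragment 3: offset=8 data="hVD" -> buffer=????US??hVD???CSx???

Answer: ????US??hVD???CSx???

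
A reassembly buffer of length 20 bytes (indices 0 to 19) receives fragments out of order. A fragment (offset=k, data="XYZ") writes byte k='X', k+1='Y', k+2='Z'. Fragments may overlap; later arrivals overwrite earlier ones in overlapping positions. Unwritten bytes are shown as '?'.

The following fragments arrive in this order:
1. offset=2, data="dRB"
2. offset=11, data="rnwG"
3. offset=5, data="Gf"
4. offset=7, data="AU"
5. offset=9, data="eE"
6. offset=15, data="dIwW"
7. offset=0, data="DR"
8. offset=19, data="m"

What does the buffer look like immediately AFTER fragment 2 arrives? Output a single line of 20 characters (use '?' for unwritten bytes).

Fragment 1: offset=2 data="dRB" -> buffer=??dRB???????????????
Fragment 2: offset=11 data="rnwG" -> buffer=??dRB??????rnwG?????

Answer: ??dRB??????rnwG?????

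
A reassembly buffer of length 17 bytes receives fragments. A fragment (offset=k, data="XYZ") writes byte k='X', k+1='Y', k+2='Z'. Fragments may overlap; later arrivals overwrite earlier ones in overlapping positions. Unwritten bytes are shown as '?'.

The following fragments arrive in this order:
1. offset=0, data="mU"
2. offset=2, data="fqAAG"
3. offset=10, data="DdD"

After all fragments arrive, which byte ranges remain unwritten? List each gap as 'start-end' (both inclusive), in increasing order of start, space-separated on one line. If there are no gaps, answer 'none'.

Fragment 1: offset=0 len=2
Fragment 2: offset=2 len=5
Fragment 3: offset=10 len=3
Gaps: 7-9 13-16

Answer: 7-9 13-16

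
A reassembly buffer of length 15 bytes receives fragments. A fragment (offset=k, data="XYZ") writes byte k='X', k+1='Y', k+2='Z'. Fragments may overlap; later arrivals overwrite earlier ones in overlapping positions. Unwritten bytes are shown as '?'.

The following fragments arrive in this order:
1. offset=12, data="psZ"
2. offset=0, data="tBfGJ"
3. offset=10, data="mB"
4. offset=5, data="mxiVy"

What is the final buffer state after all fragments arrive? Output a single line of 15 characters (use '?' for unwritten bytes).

Fragment 1: offset=12 data="psZ" -> buffer=????????????psZ
Fragment 2: offset=0 data="tBfGJ" -> buffer=tBfGJ???????psZ
Fragment 3: offset=10 data="mB" -> buffer=tBfGJ?????mBpsZ
Fragment 4: offset=5 data="mxiVy" -> buffer=tBfGJmxiVymBpsZ

Answer: tBfGJmxiVymBpsZ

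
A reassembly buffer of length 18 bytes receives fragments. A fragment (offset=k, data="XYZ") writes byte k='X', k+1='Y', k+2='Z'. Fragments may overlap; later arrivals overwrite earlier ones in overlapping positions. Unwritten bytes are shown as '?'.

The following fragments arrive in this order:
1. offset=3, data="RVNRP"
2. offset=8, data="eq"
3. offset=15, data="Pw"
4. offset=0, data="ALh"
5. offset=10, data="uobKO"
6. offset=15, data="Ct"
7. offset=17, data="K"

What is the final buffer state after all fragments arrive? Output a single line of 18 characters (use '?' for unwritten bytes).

Answer: ALhRVNRPequobKOCtK

Derivation:
Fragment 1: offset=3 data="RVNRP" -> buffer=???RVNRP??????????
Fragment 2: offset=8 data="eq" -> buffer=???RVNRPeq????????
Fragment 3: offset=15 data="Pw" -> buffer=???RVNRPeq?????Pw?
Fragment 4: offset=0 data="ALh" -> buffer=ALhRVNRPeq?????Pw?
Fragment 5: offset=10 data="uobKO" -> buffer=ALhRVNRPequobKOPw?
Fragment 6: offset=15 data="Ct" -> buffer=ALhRVNRPequobKOCt?
Fragment 7: offset=17 data="K" -> buffer=ALhRVNRPequobKOCtK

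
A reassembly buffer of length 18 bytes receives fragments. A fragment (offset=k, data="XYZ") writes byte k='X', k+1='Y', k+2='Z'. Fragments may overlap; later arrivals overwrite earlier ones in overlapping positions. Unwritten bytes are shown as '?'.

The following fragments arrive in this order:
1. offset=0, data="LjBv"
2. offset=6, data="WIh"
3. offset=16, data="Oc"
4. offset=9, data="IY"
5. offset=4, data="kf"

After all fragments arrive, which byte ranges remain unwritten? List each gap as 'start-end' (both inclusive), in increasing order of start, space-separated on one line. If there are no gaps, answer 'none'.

Fragment 1: offset=0 len=4
Fragment 2: offset=6 len=3
Fragment 3: offset=16 len=2
Fragment 4: offset=9 len=2
Fragment 5: offset=4 len=2
Gaps: 11-15

Answer: 11-15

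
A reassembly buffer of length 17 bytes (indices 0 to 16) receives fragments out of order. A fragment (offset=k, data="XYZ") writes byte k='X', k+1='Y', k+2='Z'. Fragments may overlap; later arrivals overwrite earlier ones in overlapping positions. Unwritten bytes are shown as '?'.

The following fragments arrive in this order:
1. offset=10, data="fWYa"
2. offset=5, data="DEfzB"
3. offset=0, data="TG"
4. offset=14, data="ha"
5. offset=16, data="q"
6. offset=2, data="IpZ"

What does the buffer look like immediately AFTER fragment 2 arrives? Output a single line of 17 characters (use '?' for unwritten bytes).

Answer: ?????DEfzBfWYa???

Derivation:
Fragment 1: offset=10 data="fWYa" -> buffer=??????????fWYa???
Fragment 2: offset=5 data="DEfzB" -> buffer=?????DEfzBfWYa???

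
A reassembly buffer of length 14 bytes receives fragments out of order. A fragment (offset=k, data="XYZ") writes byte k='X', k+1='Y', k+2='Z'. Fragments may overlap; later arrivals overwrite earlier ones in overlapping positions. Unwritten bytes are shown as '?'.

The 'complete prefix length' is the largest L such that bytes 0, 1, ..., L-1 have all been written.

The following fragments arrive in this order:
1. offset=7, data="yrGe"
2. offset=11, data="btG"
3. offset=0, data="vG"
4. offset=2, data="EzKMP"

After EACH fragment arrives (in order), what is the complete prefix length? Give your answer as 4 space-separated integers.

Fragment 1: offset=7 data="yrGe" -> buffer=???????yrGe??? -> prefix_len=0
Fragment 2: offset=11 data="btG" -> buffer=???????yrGebtG -> prefix_len=0
Fragment 3: offset=0 data="vG" -> buffer=vG?????yrGebtG -> prefix_len=2
Fragment 4: offset=2 data="EzKMP" -> buffer=vGEzKMPyrGebtG -> prefix_len=14

Answer: 0 0 2 14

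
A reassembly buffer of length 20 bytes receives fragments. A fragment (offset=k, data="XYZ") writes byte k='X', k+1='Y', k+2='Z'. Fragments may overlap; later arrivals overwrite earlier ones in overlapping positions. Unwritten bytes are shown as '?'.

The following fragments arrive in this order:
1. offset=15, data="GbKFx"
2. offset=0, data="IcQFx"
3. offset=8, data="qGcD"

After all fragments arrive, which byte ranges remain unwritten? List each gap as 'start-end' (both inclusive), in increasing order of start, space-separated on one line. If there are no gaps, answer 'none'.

Fragment 1: offset=15 len=5
Fragment 2: offset=0 len=5
Fragment 3: offset=8 len=4
Gaps: 5-7 12-14

Answer: 5-7 12-14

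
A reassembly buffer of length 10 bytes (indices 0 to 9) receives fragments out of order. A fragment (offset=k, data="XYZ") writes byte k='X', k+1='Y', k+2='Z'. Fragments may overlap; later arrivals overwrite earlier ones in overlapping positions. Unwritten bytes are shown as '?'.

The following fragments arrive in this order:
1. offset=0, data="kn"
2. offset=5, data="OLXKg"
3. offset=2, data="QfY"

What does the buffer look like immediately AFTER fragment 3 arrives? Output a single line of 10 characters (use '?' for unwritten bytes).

Fragment 1: offset=0 data="kn" -> buffer=kn????????
Fragment 2: offset=5 data="OLXKg" -> buffer=kn???OLXKg
Fragment 3: offset=2 data="QfY" -> buffer=knQfYOLXKg

Answer: knQfYOLXKg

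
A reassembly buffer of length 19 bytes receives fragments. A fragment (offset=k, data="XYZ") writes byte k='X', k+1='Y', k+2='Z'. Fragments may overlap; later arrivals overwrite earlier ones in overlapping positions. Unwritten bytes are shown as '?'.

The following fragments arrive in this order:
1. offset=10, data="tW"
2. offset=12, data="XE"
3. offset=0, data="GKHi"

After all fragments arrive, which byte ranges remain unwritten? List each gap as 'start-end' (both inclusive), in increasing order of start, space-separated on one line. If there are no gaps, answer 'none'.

Answer: 4-9 14-18

Derivation:
Fragment 1: offset=10 len=2
Fragment 2: offset=12 len=2
Fragment 3: offset=0 len=4
Gaps: 4-9 14-18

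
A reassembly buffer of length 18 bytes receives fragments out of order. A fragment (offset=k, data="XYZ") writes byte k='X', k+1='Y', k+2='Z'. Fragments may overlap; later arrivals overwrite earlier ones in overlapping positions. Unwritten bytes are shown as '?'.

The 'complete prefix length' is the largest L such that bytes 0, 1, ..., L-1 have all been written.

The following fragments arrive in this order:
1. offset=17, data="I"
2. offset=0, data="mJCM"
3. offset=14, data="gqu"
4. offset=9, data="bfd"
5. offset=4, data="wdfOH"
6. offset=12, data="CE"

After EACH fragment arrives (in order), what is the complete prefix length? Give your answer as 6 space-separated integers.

Fragment 1: offset=17 data="I" -> buffer=?????????????????I -> prefix_len=0
Fragment 2: offset=0 data="mJCM" -> buffer=mJCM?????????????I -> prefix_len=4
Fragment 3: offset=14 data="gqu" -> buffer=mJCM??????????gquI -> prefix_len=4
Fragment 4: offset=9 data="bfd" -> buffer=mJCM?????bfd??gquI -> prefix_len=4
Fragment 5: offset=4 data="wdfOH" -> buffer=mJCMwdfOHbfd??gquI -> prefix_len=12
Fragment 6: offset=12 data="CE" -> buffer=mJCMwdfOHbfdCEgquI -> prefix_len=18

Answer: 0 4 4 4 12 18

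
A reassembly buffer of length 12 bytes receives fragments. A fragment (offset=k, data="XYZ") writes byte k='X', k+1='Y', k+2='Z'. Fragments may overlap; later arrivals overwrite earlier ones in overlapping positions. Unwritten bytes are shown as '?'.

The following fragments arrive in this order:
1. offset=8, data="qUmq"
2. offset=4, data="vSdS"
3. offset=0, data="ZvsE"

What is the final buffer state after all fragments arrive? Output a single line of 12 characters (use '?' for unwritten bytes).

Fragment 1: offset=8 data="qUmq" -> buffer=????????qUmq
Fragment 2: offset=4 data="vSdS" -> buffer=????vSdSqUmq
Fragment 3: offset=0 data="ZvsE" -> buffer=ZvsEvSdSqUmq

Answer: ZvsEvSdSqUmq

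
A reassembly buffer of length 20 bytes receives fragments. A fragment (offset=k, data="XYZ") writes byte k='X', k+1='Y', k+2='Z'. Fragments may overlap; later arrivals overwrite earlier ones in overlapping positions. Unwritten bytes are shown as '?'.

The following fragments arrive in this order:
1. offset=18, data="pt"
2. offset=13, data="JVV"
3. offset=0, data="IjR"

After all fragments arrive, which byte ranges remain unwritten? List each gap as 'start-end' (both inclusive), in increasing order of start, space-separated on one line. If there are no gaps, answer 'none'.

Fragment 1: offset=18 len=2
Fragment 2: offset=13 len=3
Fragment 3: offset=0 len=3
Gaps: 3-12 16-17

Answer: 3-12 16-17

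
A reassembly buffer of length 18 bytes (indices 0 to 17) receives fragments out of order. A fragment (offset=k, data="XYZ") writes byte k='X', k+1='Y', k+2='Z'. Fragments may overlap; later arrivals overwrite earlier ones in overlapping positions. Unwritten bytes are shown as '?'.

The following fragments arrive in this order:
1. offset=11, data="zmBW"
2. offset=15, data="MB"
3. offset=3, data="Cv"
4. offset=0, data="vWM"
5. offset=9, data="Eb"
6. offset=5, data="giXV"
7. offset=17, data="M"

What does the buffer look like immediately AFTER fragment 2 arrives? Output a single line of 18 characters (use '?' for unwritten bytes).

Answer: ???????????zmBWMB?

Derivation:
Fragment 1: offset=11 data="zmBW" -> buffer=???????????zmBW???
Fragment 2: offset=15 data="MB" -> buffer=???????????zmBWMB?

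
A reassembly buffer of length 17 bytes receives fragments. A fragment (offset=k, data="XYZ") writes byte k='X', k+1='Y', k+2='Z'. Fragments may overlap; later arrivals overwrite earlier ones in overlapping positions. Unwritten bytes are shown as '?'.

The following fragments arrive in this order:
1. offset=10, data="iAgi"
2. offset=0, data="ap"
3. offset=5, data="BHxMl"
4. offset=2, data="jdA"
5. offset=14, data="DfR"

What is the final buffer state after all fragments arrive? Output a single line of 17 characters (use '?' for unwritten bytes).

Fragment 1: offset=10 data="iAgi" -> buffer=??????????iAgi???
Fragment 2: offset=0 data="ap" -> buffer=ap????????iAgi???
Fragment 3: offset=5 data="BHxMl" -> buffer=ap???BHxMliAgi???
Fragment 4: offset=2 data="jdA" -> buffer=apjdABHxMliAgi???
Fragment 5: offset=14 data="DfR" -> buffer=apjdABHxMliAgiDfR

Answer: apjdABHxMliAgiDfR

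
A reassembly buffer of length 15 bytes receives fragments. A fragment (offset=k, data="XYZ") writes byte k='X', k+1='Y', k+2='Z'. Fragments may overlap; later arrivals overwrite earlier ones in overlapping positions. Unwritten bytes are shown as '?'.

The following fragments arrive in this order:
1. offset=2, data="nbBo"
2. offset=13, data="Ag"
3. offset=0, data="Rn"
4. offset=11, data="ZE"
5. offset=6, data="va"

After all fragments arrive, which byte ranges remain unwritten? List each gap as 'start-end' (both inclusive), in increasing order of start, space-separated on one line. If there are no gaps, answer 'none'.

Fragment 1: offset=2 len=4
Fragment 2: offset=13 len=2
Fragment 3: offset=0 len=2
Fragment 4: offset=11 len=2
Fragment 5: offset=6 len=2
Gaps: 8-10

Answer: 8-10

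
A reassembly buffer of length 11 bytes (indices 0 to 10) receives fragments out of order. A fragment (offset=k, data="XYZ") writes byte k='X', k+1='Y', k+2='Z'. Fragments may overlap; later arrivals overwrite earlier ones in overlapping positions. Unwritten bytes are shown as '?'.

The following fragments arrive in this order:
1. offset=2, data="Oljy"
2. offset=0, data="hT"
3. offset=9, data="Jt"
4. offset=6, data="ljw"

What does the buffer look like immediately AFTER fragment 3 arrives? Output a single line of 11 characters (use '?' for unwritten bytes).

Answer: hTOljy???Jt

Derivation:
Fragment 1: offset=2 data="Oljy" -> buffer=??Oljy?????
Fragment 2: offset=0 data="hT" -> buffer=hTOljy?????
Fragment 3: offset=9 data="Jt" -> buffer=hTOljy???Jt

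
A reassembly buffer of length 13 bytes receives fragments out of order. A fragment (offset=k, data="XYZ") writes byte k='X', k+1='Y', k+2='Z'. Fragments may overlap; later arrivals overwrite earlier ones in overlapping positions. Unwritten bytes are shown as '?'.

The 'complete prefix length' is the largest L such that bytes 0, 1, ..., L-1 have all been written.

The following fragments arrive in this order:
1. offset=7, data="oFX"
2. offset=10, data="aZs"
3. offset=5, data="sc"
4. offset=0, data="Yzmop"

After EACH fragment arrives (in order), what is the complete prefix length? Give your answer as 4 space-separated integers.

Fragment 1: offset=7 data="oFX" -> buffer=???????oFX??? -> prefix_len=0
Fragment 2: offset=10 data="aZs" -> buffer=???????oFXaZs -> prefix_len=0
Fragment 3: offset=5 data="sc" -> buffer=?????scoFXaZs -> prefix_len=0
Fragment 4: offset=0 data="Yzmop" -> buffer=YzmopscoFXaZs -> prefix_len=13

Answer: 0 0 0 13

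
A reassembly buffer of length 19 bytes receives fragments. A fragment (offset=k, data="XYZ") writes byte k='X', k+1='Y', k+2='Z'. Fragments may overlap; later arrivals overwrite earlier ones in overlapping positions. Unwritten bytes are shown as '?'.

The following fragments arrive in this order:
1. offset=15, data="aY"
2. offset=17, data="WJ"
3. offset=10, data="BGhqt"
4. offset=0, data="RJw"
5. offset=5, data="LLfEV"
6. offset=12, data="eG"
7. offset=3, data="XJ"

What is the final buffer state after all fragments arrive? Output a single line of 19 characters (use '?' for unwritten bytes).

Answer: RJwXJLLfEVBGeGtaYWJ

Derivation:
Fragment 1: offset=15 data="aY" -> buffer=???????????????aY??
Fragment 2: offset=17 data="WJ" -> buffer=???????????????aYWJ
Fragment 3: offset=10 data="BGhqt" -> buffer=??????????BGhqtaYWJ
Fragment 4: offset=0 data="RJw" -> buffer=RJw???????BGhqtaYWJ
Fragment 5: offset=5 data="LLfEV" -> buffer=RJw??LLfEVBGhqtaYWJ
Fragment 6: offset=12 data="eG" -> buffer=RJw??LLfEVBGeGtaYWJ
Fragment 7: offset=3 data="XJ" -> buffer=RJwXJLLfEVBGeGtaYWJ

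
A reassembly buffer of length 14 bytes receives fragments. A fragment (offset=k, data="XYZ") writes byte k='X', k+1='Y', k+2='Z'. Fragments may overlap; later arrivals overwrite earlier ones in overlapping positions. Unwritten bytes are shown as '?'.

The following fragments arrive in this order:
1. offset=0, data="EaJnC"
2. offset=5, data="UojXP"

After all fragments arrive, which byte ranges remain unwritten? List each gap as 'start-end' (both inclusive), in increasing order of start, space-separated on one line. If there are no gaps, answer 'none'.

Answer: 10-13

Derivation:
Fragment 1: offset=0 len=5
Fragment 2: offset=5 len=5
Gaps: 10-13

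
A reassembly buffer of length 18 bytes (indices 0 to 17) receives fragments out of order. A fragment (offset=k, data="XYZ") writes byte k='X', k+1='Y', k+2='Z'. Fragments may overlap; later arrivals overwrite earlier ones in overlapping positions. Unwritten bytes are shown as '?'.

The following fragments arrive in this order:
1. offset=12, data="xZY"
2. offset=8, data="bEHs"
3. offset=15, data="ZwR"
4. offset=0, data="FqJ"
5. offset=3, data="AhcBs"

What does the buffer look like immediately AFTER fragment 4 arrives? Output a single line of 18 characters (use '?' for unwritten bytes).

Answer: FqJ?????bEHsxZYZwR

Derivation:
Fragment 1: offset=12 data="xZY" -> buffer=????????????xZY???
Fragment 2: offset=8 data="bEHs" -> buffer=????????bEHsxZY???
Fragment 3: offset=15 data="ZwR" -> buffer=????????bEHsxZYZwR
Fragment 4: offset=0 data="FqJ" -> buffer=FqJ?????bEHsxZYZwR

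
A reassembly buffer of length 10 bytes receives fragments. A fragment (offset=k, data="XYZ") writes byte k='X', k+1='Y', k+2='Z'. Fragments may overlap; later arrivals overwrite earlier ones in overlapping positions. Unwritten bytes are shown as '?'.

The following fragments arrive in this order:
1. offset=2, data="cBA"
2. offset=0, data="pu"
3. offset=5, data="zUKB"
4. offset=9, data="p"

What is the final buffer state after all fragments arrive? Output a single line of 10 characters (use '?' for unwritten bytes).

Fragment 1: offset=2 data="cBA" -> buffer=??cBA?????
Fragment 2: offset=0 data="pu" -> buffer=pucBA?????
Fragment 3: offset=5 data="zUKB" -> buffer=pucBAzUKB?
Fragment 4: offset=9 data="p" -> buffer=pucBAzUKBp

Answer: pucBAzUKBp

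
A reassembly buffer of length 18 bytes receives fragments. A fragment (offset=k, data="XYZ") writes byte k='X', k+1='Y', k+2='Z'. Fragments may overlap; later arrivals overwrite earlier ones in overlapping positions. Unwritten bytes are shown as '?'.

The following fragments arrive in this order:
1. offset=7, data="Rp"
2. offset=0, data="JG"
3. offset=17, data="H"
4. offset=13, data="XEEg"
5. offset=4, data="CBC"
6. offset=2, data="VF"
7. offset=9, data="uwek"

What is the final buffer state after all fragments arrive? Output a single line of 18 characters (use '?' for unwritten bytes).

Fragment 1: offset=7 data="Rp" -> buffer=???????Rp?????????
Fragment 2: offset=0 data="JG" -> buffer=JG?????Rp?????????
Fragment 3: offset=17 data="H" -> buffer=JG?????Rp????????H
Fragment 4: offset=13 data="XEEg" -> buffer=JG?????Rp????XEEgH
Fragment 5: offset=4 data="CBC" -> buffer=JG??CBCRp????XEEgH
Fragment 6: offset=2 data="VF" -> buffer=JGVFCBCRp????XEEgH
Fragment 7: offset=9 data="uwek" -> buffer=JGVFCBCRpuwekXEEgH

Answer: JGVFCBCRpuwekXEEgH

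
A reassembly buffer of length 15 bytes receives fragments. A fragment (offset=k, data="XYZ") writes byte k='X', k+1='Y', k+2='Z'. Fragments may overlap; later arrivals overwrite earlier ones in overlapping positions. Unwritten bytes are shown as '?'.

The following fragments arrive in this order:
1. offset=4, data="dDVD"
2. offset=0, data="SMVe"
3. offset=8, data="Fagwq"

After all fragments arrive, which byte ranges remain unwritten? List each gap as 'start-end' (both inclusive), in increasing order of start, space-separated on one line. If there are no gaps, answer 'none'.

Fragment 1: offset=4 len=4
Fragment 2: offset=0 len=4
Fragment 3: offset=8 len=5
Gaps: 13-14

Answer: 13-14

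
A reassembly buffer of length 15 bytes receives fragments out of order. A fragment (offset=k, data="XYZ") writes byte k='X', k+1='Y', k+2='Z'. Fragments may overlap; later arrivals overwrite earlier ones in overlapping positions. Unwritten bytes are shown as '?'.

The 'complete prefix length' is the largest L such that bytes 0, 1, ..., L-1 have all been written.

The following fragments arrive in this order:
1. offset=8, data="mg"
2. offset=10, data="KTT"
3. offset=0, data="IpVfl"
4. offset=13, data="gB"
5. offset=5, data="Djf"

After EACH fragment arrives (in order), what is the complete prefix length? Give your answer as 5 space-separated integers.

Fragment 1: offset=8 data="mg" -> buffer=????????mg????? -> prefix_len=0
Fragment 2: offset=10 data="KTT" -> buffer=????????mgKTT?? -> prefix_len=0
Fragment 3: offset=0 data="IpVfl" -> buffer=IpVfl???mgKTT?? -> prefix_len=5
Fragment 4: offset=13 data="gB" -> buffer=IpVfl???mgKTTgB -> prefix_len=5
Fragment 5: offset=5 data="Djf" -> buffer=IpVflDjfmgKTTgB -> prefix_len=15

Answer: 0 0 5 5 15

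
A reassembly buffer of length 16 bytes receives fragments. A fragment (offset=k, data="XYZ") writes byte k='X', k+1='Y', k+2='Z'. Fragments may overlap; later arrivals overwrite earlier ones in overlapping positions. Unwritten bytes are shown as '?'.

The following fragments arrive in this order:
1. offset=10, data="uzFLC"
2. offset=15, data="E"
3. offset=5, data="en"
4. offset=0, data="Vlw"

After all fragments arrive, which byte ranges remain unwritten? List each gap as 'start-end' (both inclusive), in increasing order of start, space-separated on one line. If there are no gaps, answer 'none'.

Answer: 3-4 7-9

Derivation:
Fragment 1: offset=10 len=5
Fragment 2: offset=15 len=1
Fragment 3: offset=5 len=2
Fragment 4: offset=0 len=3
Gaps: 3-4 7-9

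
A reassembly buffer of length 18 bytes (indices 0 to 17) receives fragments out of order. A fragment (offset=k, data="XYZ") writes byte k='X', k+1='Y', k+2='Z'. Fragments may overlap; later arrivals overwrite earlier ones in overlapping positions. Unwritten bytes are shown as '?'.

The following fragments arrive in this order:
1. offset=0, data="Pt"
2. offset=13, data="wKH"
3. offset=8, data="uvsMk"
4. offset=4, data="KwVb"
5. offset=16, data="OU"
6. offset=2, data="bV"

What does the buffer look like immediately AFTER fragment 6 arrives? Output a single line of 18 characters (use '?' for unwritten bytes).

Fragment 1: offset=0 data="Pt" -> buffer=Pt????????????????
Fragment 2: offset=13 data="wKH" -> buffer=Pt???????????wKH??
Fragment 3: offset=8 data="uvsMk" -> buffer=Pt??????uvsMkwKH??
Fragment 4: offset=4 data="KwVb" -> buffer=Pt??KwVbuvsMkwKH??
Fragment 5: offset=16 data="OU" -> buffer=Pt??KwVbuvsMkwKHOU
Fragment 6: offset=2 data="bV" -> buffer=PtbVKwVbuvsMkwKHOU

Answer: PtbVKwVbuvsMkwKHOU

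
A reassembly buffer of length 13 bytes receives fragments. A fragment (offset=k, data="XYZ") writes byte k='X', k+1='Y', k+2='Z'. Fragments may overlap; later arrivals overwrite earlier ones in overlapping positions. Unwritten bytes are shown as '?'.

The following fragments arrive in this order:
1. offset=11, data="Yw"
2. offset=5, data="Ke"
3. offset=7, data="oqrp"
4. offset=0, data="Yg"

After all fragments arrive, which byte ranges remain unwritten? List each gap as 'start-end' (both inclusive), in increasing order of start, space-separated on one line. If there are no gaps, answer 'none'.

Fragment 1: offset=11 len=2
Fragment 2: offset=5 len=2
Fragment 3: offset=7 len=4
Fragment 4: offset=0 len=2
Gaps: 2-4

Answer: 2-4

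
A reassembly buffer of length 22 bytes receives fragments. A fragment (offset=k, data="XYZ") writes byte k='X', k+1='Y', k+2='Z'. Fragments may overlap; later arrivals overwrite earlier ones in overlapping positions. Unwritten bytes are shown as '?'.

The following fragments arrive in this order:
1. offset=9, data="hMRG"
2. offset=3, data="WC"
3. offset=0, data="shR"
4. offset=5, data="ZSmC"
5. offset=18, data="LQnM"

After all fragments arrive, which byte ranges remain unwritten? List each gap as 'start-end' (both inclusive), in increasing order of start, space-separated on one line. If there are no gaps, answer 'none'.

Fragment 1: offset=9 len=4
Fragment 2: offset=3 len=2
Fragment 3: offset=0 len=3
Fragment 4: offset=5 len=4
Fragment 5: offset=18 len=4
Gaps: 13-17

Answer: 13-17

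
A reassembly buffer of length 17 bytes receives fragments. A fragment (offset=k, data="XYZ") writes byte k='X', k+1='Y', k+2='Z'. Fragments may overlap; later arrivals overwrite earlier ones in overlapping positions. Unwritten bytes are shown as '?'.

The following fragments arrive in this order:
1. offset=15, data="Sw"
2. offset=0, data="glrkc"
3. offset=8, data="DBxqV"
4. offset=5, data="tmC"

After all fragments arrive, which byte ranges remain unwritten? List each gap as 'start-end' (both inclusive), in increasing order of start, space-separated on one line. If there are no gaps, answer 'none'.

Fragment 1: offset=15 len=2
Fragment 2: offset=0 len=5
Fragment 3: offset=8 len=5
Fragment 4: offset=5 len=3
Gaps: 13-14

Answer: 13-14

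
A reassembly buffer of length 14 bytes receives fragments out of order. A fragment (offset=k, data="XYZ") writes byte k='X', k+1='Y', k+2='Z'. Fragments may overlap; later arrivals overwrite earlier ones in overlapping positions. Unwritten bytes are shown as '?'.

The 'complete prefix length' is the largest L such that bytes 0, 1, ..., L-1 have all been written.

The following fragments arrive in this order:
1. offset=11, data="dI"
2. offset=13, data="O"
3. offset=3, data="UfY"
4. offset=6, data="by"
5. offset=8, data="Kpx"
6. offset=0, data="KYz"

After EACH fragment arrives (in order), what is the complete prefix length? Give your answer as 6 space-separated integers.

Fragment 1: offset=11 data="dI" -> buffer=???????????dI? -> prefix_len=0
Fragment 2: offset=13 data="O" -> buffer=???????????dIO -> prefix_len=0
Fragment 3: offset=3 data="UfY" -> buffer=???UfY?????dIO -> prefix_len=0
Fragment 4: offset=6 data="by" -> buffer=???UfYby???dIO -> prefix_len=0
Fragment 5: offset=8 data="Kpx" -> buffer=???UfYbyKpxdIO -> prefix_len=0
Fragment 6: offset=0 data="KYz" -> buffer=KYzUfYbyKpxdIO -> prefix_len=14

Answer: 0 0 0 0 0 14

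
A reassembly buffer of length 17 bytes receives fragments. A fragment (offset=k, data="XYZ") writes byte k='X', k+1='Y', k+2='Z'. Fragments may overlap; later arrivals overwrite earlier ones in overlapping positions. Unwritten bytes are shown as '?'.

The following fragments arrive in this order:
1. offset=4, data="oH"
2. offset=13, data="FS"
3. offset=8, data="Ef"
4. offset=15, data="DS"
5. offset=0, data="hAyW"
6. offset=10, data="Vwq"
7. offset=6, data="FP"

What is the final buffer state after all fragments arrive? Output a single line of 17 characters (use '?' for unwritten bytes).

Fragment 1: offset=4 data="oH" -> buffer=????oH???????????
Fragment 2: offset=13 data="FS" -> buffer=????oH???????FS??
Fragment 3: offset=8 data="Ef" -> buffer=????oH??Ef???FS??
Fragment 4: offset=15 data="DS" -> buffer=????oH??Ef???FSDS
Fragment 5: offset=0 data="hAyW" -> buffer=hAyWoH??Ef???FSDS
Fragment 6: offset=10 data="Vwq" -> buffer=hAyWoH??EfVwqFSDS
Fragment 7: offset=6 data="FP" -> buffer=hAyWoHFPEfVwqFSDS

Answer: hAyWoHFPEfVwqFSDS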